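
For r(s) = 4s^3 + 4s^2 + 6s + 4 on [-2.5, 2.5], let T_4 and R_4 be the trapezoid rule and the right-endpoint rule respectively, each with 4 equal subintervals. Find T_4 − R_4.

-96.875

T_4 = 66.875.
R_4 = 163.75.
T_4 − R_4 = -96.875.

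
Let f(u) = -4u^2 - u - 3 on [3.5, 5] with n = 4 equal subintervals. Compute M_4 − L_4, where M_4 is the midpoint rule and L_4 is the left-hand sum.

M_4 = -120.3046875.
L_4 = -110.671875.
M_4 − L_4 = -9.6328125.

-9.6328125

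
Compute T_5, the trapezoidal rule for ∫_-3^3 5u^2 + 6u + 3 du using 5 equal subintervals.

115.2

Δu = (3 − (-3))/5 = 1.2.
f(-3) = 30, f(-1.8) = 8.4, f(-0.6) = 1.2, f(0.6) = 8.4, f(1.8) = 30, f(3) = 66.
T_5 = (Δu/2)·[f(u_0) + 2f(u_1) + ... + 2f(u_{4}) + f(u_5)].
Sum = 115.2.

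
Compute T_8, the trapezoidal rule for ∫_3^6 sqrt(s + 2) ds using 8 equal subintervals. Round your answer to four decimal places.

7.6308

Δs = (6 − 3)/8 = 0.375.
f(3) ≈ 2.2361, f(3.375) ≈ 2.3184, f(3.75) ≈ 2.3979, f(4.125) ≈ 2.4749, f(4.5) ≈ 2.5495, f(4.875) ≈ 2.6220, f(5.25) ≈ 2.6926, f(5.625) ≈ 2.7613, f(6) ≈ 2.8284.
T_8 = (Δs/2)·[f(s_0) + 2f(s_1) + ... + 2f(s_{7}) + f(s_8)].
Sum ≈ 7.6308.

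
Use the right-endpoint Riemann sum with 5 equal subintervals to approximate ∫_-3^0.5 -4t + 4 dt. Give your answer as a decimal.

26.6

Δt = (0.5 − (-3))/5 = 0.7.
Right endpoints: -2.3, -1.6, -0.9, -0.2, 0.5.
f(-2.3) = 13.2, f(-1.6) = 10.4, f(-0.9) = 7.6, f(-0.2) = 4.8, f(0.5) = 2.
Sum = Δt · [f(-2.3) + f(-1.6) + f(-0.9) + f(-0.2) + f(0.5)].
Sum = 26.6.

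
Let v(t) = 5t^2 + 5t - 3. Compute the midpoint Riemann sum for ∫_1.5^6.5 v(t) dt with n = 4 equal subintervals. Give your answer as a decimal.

533.828125

Δt = (6.5 − 1.5)/4 = 1.25.
Midpoints: 2.125, 3.375, 4.625, 5.875.
v(2.125) = 30.203125, v(3.375) = 70.828125, v(4.625) = 127.078125, v(5.875) = 198.953125.
Sum = Δt · [v(2.125) + v(3.375) + v(4.625) + v(5.875)].
Sum = 533.828125.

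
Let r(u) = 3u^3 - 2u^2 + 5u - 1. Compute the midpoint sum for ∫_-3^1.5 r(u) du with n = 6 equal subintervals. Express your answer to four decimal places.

-96.7324

Δu = (1.5 − (-3))/6 = 0.75.
Midpoints: -2.625, -1.875, -1.125, -0.375, 0.375, 1.125.
r(-2.625) = -42071/512, r(-1.875) = -19037/512, r(-1.125) = -6875/512, r(-0.375) = -1697/512, r(0.375) = 385/512, r(1.125) = 3259/512.
Sum = Δu · [r(-2.625) + r(-1.875) + r(-1.125) + ...].
Sum ≈ -96.7324.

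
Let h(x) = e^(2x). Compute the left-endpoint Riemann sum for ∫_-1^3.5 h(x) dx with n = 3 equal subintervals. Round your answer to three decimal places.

Δx = (3.5 − (-1))/3 = 1.5.
Left endpoints: -1, 0.5, 2.
h(-1) ≈ 0.135, h(0.5) ≈ 2.718, h(2) ≈ 54.598.
Sum = Δx · [h(-1) + h(0.5) + h(2)].
Sum ≈ 86.178.

86.178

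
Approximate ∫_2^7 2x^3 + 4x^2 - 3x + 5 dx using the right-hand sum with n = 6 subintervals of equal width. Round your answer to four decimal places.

1962.5231

Δx = (7 − 2)/6 = 5/6.
Right endpoints: 17/6, 11/3, 4.5, 16/3, 37/6, 7.
f(17/6) = 8003/108, f(11/3) = 3952/27, f(4.5) = 254.75, f(16/3) = 10967/27, f(37/6) = 65623/108, f(7) = 866.
Sum = Δx · [f(17/6) + f(11/3) + f(4.5) + ...].
Sum ≈ 1962.5231.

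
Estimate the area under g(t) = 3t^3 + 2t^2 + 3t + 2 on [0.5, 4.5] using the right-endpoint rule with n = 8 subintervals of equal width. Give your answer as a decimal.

Δt = (4.5 − 0.5)/8 = 0.5.
Right endpoints: 1, 1.5, 2, 2.5, 3, 3.5, 4, 4.5.
g(1) = 10, g(1.5) = 21.125, g(2) = 40, g(2.5) = 68.875, g(3) = 110, g(3.5) = 165.625, g(4) = 238, g(4.5) = 329.375.
Sum = Δt · [g(1) + g(1.5) + g(2) + ...].
Sum = 491.5.

491.5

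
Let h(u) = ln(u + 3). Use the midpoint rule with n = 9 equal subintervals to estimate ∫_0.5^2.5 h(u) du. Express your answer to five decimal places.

2.99166

Δu = (2.5 − 0.5)/9 = 2/9.
Midpoints: 11/18, 5/6, 19/18, 23/18, 1.5, 31/18, 35/18, 13/6, 43/18.
h(11/18) ≈ 1.28402, h(5/6) ≈ 1.34373, h(19/18) ≈ 1.40009, h(23/18) ≈ 1.45343, h(1.5) ≈ 1.50408, h(31/18) ≈ 1.55228, h(35/18) ≈ 1.59826, h(13/6) ≈ 1.64223, h(43/18) ≈ 1.68434.
Sum = Δu · [h(11/18) + h(5/6) + h(19/18) + ...].
Sum ≈ 2.99166.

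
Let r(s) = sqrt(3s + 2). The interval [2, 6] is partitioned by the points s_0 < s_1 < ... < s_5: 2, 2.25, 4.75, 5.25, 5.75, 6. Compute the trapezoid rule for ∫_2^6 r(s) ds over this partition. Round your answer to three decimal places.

14.778

Subinterval widths: 0.25, 2.5, 0.5, 0.5, 0.25.
r(2) ≈ 2.828, r(2.25) ≈ 2.958, r(4.75) ≈ 4.031, r(5.25) ≈ 4.213, r(5.75) ≈ 4.387, r(6) ≈ 4.472.
On each subinterval the trapezoid contributes (Δs_i/2)·[r(s_{i-1}) + r(s_i)].
Sum ≈ 14.778.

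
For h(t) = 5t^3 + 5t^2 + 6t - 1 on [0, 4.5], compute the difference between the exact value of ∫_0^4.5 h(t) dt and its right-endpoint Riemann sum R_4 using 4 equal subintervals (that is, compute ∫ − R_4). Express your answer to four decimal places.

-365.2119

Exact integral: ∫_0^4.5 h(t) dt = 720.703125.
R_4 ≈ 1085.915039.
Error ≈ 720.703125 − 1085.915039 ≈ -365.2119.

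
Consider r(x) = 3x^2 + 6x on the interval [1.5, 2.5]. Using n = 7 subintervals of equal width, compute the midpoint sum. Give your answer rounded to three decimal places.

24.245

Δx = (2.5 − 1.5)/7 = 1/7.
Midpoints: 11/7, 12/7, 13/7, 2, 15/7, 16/7, 17/7.
r(11/7) = 825/49, r(12/7) = 936/49, r(13/7) = 1053/49, r(2) = 24, r(15/7) = 1305/49, r(16/7) = 1440/49, r(17/7) = 1581/49.
Sum = Δx · [r(11/7) + r(12/7) + r(13/7) + ...].
Sum ≈ 24.245.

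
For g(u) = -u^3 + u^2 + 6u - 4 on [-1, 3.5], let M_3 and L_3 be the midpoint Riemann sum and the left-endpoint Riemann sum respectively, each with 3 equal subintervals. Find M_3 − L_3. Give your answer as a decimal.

2.7421875

M_3 = -4.5703125.
L_3 = -7.3125.
M_3 − L_3 = 2.7421875.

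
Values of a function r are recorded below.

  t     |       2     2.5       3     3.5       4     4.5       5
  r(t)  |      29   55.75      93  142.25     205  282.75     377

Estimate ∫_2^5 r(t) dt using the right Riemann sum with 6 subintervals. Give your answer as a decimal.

577.875

Δt = 0.5.
Sum = 0.5·[55.75 + 93 + 142.25 + 205 + 282.75 + 377] = 577.875.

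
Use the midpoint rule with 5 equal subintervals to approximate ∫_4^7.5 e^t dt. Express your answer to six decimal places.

1718.149885

Δt = (7.5 − 4)/5 = 0.7.
Midpoints: 4.35, 5.05, 5.75, 6.45, 7.15.
f(4.35) ≈ 77.478463, f(5.05) ≈ 156.022464, f(5.75) ≈ 314.190660, f(6.45) ≈ 632.702293, f(7.15) ≈ 1274.105955.
Sum = Δt · [f(4.35) + f(5.05) + f(5.75) + f(6.45) + f(7.15)].
Sum ≈ 1718.149885.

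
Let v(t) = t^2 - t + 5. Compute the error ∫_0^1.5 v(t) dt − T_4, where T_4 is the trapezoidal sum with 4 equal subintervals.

Exact integral: ∫_0^1.5 v(t) dt = 7.5.
T_4 = 7.53515625.
Error = 7.5 − 7.53515625 = -0.03515625.

-0.03515625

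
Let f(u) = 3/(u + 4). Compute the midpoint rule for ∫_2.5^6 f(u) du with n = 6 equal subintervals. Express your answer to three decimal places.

1.292

Δu = (6 − 2.5)/6 = 7/12.
Midpoints: 67/24, 3.375, 95/24, 109/24, 5.125, 137/24.
f(67/24) = 72/163, f(3.375) = 24/59, f(95/24) = 72/191, f(109/24) = 72/205, f(5.125) = 24/73, f(137/24) = 72/233.
Sum = Δu · [f(67/24) + f(3.375) + f(95/24) + ...].
Sum ≈ 1.292.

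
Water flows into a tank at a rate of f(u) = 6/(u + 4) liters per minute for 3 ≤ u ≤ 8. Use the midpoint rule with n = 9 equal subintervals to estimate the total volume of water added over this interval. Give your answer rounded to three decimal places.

3.233

Δu = (8 − 3)/9 = 5/9.
Midpoints: 59/18, 23/6, 79/18, 89/18, 5.5, 109/18, 119/18, 43/6, 139/18.
f(59/18) = 108/131, f(23/6) = 36/47, f(79/18) = 108/151, f(89/18) = 108/161, f(5.5) = 12/19, f(109/18) = 108/181, f(119/18) = 108/191, f(43/6) = 36/67, f(139/18) = 108/211.
Sum = Δu · [f(59/18) + f(23/6) + f(79/18) + ...].
Sum ≈ 3.233.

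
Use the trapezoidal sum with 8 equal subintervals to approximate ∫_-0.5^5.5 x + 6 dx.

51

Δx = (5.5 − (-0.5))/8 = 0.75.
f(-0.5) = 5.5, f(0.25) = 6.25, f(1) = 7, f(1.75) = 7.75, f(2.5) = 8.5, f(3.25) = 9.25, f(4) = 10, f(4.75) = 10.75, f(5.5) = 11.5.
T_8 = (Δx/2)·[f(x_0) + 2f(x_1) + ... + 2f(x_{7}) + f(x_8)].
Sum = 51.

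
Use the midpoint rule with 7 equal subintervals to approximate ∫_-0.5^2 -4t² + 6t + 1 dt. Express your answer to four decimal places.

Δt = (2 − (-0.5))/7 = 5/14.
Midpoints: -9/28, 1/28, 11/28, 0.75, 31/28, 41/28, 51/28.
f(-9/28) = -263/196, f(1/28) = 237/196, f(11/28) = 537/196, f(0.75) = 3.25, f(31/28) = 537/196, f(41/28) = 237/196, f(51/28) = -263/196.
Sum = Δt · [f(-9/28) + f(1/28) + f(11/28) + ...].
Sum ≈ 3.0230.

3.0230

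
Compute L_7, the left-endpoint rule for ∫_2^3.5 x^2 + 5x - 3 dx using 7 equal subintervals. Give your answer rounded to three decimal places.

26.074

Δx = (3.5 − 2)/7 = 3/14.
Left endpoints: 2, 31/14, 17/7, 37/14, 20/7, 43/14, 23/7.
f(2) = 11, f(31/14) = 2543/196, f(17/7) = 737/49, f(37/14) = 3371/196, f(20/7) = 953/49, f(43/14) = 4271/196, f(23/7) = 1187/49.
Sum = Δx · [f(2) + f(31/14) + f(17/7) + ...].
Sum ≈ 26.074.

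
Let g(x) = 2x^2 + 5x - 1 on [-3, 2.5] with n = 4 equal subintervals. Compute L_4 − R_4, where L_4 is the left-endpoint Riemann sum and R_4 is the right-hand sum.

-30.25

L_4 = 4.3828125.
R_4 = 34.6328125.
L_4 − R_4 = -30.25.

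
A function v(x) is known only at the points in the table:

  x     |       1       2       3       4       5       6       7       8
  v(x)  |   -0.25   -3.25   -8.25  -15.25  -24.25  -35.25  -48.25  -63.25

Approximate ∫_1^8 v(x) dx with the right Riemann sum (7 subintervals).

-197.75

Δx = 1.
Sum = 1·[(-3.25) + (-8.25) + (-15.25) + (-24.25) + (-35.25) + (-48.25) + (-63.25)] = -197.75.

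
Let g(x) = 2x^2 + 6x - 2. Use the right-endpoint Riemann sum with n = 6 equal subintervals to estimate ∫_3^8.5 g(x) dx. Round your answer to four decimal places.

Δx = (8.5 − 3)/6 = 11/12.
Right endpoints: 47/12, 29/6, 5.75, 20/3, 91/12, 8.5.
g(47/12) = 3757/72, g(29/6) = 1327/18, g(5.75) = 98.625, g(20/3) = 1142/9, g(91/12) = 11413/72, g(8.5) = 193.5.
Sum = Δx · [g(47/12) + g(29/6) + g(5.75) + ...].
Sum ≈ 644.8113.

644.8113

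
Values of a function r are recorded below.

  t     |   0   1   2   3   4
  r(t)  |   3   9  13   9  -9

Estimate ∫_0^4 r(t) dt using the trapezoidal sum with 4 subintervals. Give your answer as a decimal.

Δt = 1.
T_4 = (1/2)·[3 + 2·9 + 2·13 + 2·9 + (-9)] = 28.

28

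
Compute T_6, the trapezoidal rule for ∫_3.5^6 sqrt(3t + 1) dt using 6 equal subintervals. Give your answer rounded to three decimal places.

9.737

Δt = (6 − 3.5)/6 = 5/12.
f(3.5) ≈ 3.391, f(47/12) ≈ 3.571, f(13/3) ≈ 3.742, f(4.75) ≈ 3.905, f(31/6) ≈ 4.062, f(67/12) ≈ 4.213, f(6) ≈ 4.359.
T_6 = (Δt/2)·[f(t_0) + 2f(t_1) + ... + 2f(t_{5}) + f(t_6)].
Sum ≈ 9.737.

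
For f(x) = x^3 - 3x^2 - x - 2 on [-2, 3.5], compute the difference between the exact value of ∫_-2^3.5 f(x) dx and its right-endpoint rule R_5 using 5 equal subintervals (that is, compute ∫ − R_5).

Exact integral: ∫_-2^3.5 f(x) dx = -32.484375.
R_5 = -21.9725.
Error = -32.484375 − (-21.9725) = -10.511875.

-10.511875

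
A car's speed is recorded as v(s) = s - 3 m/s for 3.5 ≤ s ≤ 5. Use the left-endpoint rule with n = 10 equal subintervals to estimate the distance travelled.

Δs = (5 − 3.5)/10 = 0.15.
Left endpoints: 3.5, 3.65, 3.8, 3.95, 4.1, 4.25, 4.4, 4.55, 4.7, 4.85.
v(3.5) = 0.5, v(3.65) = 0.65, v(3.8) = 0.8, v(3.95) = 0.95, v(4.1) = 1.1, v(4.25) = 1.25, v(4.4) = 1.4, v(4.55) = 1.55, v(4.7) = 1.7, v(4.85) = 1.85.
Sum = Δs · [v(3.5) + v(3.65) + v(3.8) + ...].
Sum = 1.7625.

1.7625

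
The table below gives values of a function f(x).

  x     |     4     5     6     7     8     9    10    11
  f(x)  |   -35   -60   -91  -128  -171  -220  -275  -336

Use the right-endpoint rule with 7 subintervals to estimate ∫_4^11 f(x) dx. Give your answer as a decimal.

Δx = 1.
Sum = 1·[(-60) + (-91) + (-128) + (-171) + (-220) + (-275) + (-336)] = -1281.

-1281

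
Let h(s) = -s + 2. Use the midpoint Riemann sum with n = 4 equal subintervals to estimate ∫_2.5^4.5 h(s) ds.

Δs = (4.5 − 2.5)/4 = 0.5.
Midpoints: 2.75, 3.25, 3.75, 4.25.
h(2.75) = -0.75, h(3.25) = -1.25, h(3.75) = -1.75, h(4.25) = -2.25.
Sum = Δs · [h(2.75) + h(3.25) + h(3.75) + h(4.25)].
Sum = -3.

-3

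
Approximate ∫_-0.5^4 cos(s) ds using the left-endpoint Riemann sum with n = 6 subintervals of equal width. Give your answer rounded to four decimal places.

0.3100

Δs = (4 − (-0.5))/6 = 0.75.
Left endpoints: -0.5, 0.25, 1, 1.75, 2.5, 3.25.
f(-0.5) ≈ 0.8776, f(0.25) ≈ 0.9689, f(1) ≈ 0.5403, f(1.75) ≈ -0.1782, f(2.5) ≈ -0.8011, f(3.25) ≈ -0.9941.
Sum = Δs · [f(-0.5) + f(0.25) + f(1) + ...].
Sum ≈ 0.3100.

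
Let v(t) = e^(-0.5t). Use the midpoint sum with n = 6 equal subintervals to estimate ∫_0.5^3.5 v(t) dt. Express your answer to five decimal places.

Δt = (3.5 − 0.5)/6 = 0.5.
Midpoints: 0.75, 1.25, 1.75, 2.25, 2.75, 3.25.
v(0.75) ≈ 0.68729, v(1.25) ≈ 0.53526, v(1.75) ≈ 0.41686, v(2.25) ≈ 0.32465, v(2.75) ≈ 0.25284, v(3.25) ≈ 0.19691.
Sum = Δt · [v(0.75) + v(1.25) + v(1.75) + ...].
Sum ≈ 1.20691.

1.20691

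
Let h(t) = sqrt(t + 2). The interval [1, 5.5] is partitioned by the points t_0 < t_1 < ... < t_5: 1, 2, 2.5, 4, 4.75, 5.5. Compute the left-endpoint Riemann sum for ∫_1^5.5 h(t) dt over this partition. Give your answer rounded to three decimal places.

9.700

Subinterval widths: 1, 0.5, 1.5, 0.75, 0.75.
Left endpoints: 1, 2, 2.5, 4, 4.75.
h(1) ≈ 1.732, h(2) ≈ 2.000, h(2.5) ≈ 2.121, h(4) ≈ 2.449, h(4.75) ≈ 2.598.
Sum = Σ Δt_i · h(t_i).
Sum ≈ 9.700.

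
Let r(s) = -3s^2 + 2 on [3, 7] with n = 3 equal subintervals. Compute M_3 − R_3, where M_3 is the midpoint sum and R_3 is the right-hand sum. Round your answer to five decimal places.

85.33333

M_3 ≈ -306.2222222.
R_3 ≈ -391.5555556.
M_3 − R_3 ≈ 85.33333.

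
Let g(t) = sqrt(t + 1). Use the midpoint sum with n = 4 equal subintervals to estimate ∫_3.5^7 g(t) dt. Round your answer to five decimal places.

Δt = (7 − 3.5)/4 = 0.875.
Midpoints: 3.9375, 4.8125, 5.6875, 6.5625.
g(3.9375) ≈ 2.22205, g(4.8125) ≈ 2.41091, g(5.6875) ≈ 2.58602, g(6.5625) ≈ 2.75000.
Sum = Δt · [g(3.9375) + g(4.8125) + g(5.6875) + g(6.5625)].
Sum ≈ 8.72286.

8.72286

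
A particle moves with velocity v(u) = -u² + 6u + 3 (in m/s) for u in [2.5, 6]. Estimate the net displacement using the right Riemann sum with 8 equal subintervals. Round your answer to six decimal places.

Δu = (6 − 2.5)/8 = 0.4375.
Right endpoints: 2.9375, 3.375, 3.8125, 4.25, 4.6875, 5.125, 5.5625, 6.
v(2.9375) = 11.99609375, v(3.375) = 11.859375, v(3.8125) = 11.33984375, v(4.25) = 10.4375, v(4.6875) = 9.15234375, v(5.125) = 7.484375, v(5.5625) = 5.43359375, v(6) = 3.
Sum = Δu · [v(2.9375) + v(3.375) + v(3.8125) + ...].
Sum ≈ 30.932617.

30.932617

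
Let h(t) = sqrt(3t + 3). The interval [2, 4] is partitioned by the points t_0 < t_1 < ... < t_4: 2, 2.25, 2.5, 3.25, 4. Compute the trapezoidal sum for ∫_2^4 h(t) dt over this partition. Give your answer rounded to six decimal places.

6.906214

Subinterval widths: 0.25, 0.25, 0.75, 0.75.
h(2) ≈ 3.000000, h(2.25) ≈ 3.122499, h(2.5) ≈ 3.240370, h(3.25) ≈ 3.570714, h(4) ≈ 3.872983.
On each subinterval the trapezoid contributes (Δt_i/2)·[h(t_{i-1}) + h(t_i)].
Sum ≈ 6.906214.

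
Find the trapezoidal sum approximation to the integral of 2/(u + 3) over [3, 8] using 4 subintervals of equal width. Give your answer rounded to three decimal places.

Δu = (8 − 3)/4 = 1.25.
f(3) = 1/3, f(4.25) = 8/29, f(5.5) = 4/17, f(6.75) = 8/39, f(8) = 2/11.
T_4 = (Δu/2)·[f(u_0) + 2f(u_1) + 2f(u_2) + 2f(u_3) + f(u_4)].
Sum ≈ 1.217.

1.217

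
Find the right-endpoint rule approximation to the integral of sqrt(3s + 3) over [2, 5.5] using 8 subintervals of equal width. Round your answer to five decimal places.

Δs = (5.5 − 2)/8 = 0.4375.
Right endpoints: 2.4375, 2.875, 3.3125, 3.75, 4.1875, 4.625, 5.0625, 5.5.
f(2.4375) ≈ 3.21131, f(2.875) ≈ 3.40955, f(3.3125) ≈ 3.59687, f(3.75) ≈ 3.77492, f(4.1875) ≈ 3.94493, f(4.625) ≈ 4.10792, f(5.0625) ≈ 4.26468, f(5.5) ≈ 4.41588.
Sum = Δs · [f(2.4375) + f(2.875) + f(3.3125) + ...].
Sum ≈ 13.44265.

13.44265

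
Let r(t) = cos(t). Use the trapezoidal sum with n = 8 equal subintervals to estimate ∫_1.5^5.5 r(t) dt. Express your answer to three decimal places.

-1.667

Δt = (5.5 − 1.5)/8 = 0.5.
r(1.5) ≈ 0.071, r(2) ≈ -0.416, r(2.5) ≈ -0.801, r(3) ≈ -0.990, r(3.5) ≈ -0.936, r(4) ≈ -0.654, r(4.5) ≈ -0.211, r(5) ≈ 0.284, r(5.5) ≈ 0.709.
T_8 = (Δt/2)·[r(t_0) + 2r(t_1) + ... + 2r(t_{7}) + r(t_8)].
Sum ≈ -1.667.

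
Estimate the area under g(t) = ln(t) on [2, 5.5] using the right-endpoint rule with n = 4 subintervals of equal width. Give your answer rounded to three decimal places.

Δt = (5.5 − 2)/4 = 0.875.
Right endpoints: 2.875, 3.75, 4.625, 5.5.
g(2.875) ≈ 1.056, g(3.75) ≈ 1.322, g(4.625) ≈ 1.531, g(5.5) ≈ 1.705.
Sum = Δt · [g(2.875) + g(3.75) + g(4.625) + g(5.5)].
Sum ≈ 4.912.

4.912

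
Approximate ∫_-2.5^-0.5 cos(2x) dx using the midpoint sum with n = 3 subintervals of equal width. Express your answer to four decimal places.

-0.9705

Δx = (-0.5 − (-2.5))/3 = 2/3.
Midpoints: -13/6, -1.5, -5/6.
f(-13/6) ≈ -0.3700, f(-1.5) ≈ -0.9900, f(-5/6) ≈ -0.0957.
Sum = Δx · [f(-13/6) + f(-1.5) + f(-5/6)].
Sum ≈ -0.9705.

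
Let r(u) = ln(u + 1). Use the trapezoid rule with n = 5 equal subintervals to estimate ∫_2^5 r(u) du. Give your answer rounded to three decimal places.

Δu = (5 − 2)/5 = 0.6.
r(2) ≈ 1.099, r(2.6) ≈ 1.281, r(3.2) ≈ 1.435, r(3.8) ≈ 1.569, r(4.4) ≈ 1.686, r(5) ≈ 1.792.
T_5 = (Δu/2)·[r(u_0) + 2r(u_1) + ... + 2r(u_{4}) + r(u_5)].
Sum ≈ 4.450.

4.450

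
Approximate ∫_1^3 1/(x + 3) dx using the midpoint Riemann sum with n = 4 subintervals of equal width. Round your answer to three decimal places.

0.405

Δx = (3 − 1)/4 = 0.5.
Midpoints: 1.25, 1.75, 2.25, 2.75.
f(1.25) = 4/17, f(1.75) = 4/19, f(2.25) = 4/21, f(2.75) = 4/23.
Sum = Δx · [f(1.25) + f(1.75) + f(2.25) + f(2.75)].
Sum ≈ 0.405.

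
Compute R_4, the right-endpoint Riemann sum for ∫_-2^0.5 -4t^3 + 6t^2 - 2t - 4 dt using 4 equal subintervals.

9.62890625

Δt = (0.5 − (-2))/4 = 0.625.
Right endpoints: -1.375, -0.75, -0.125, 0.5.
f(-1.375) = 20.4921875, f(-0.75) = 2.5625, f(-0.125) = -3.6484375, f(0.5) = -4.
Sum = Δt · [f(-1.375) + f(-0.75) + f(-0.125) + f(0.5)].
Sum = 9.62890625.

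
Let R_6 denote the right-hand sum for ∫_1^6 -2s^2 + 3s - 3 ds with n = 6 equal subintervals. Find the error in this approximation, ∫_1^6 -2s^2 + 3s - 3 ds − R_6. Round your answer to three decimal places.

24.074

Exact integral: ∫_1^6 f(s) ds ≈ -105.83333.
R_6 ≈ -129.90741.
Error ≈ -105.83333 − (-129.90741) ≈ 24.074.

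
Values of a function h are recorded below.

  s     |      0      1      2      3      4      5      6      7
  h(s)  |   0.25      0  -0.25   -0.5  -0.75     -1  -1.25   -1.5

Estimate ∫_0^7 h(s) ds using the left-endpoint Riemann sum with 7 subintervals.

Δs = 1.
Sum = 1·[0.25 + 0 + (-0.25) + (-0.5) + (-0.75) + (-1) + (-1.25)] = -3.5.

-3.5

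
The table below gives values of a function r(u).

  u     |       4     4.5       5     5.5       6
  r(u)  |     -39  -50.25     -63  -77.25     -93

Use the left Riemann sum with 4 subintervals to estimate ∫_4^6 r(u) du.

Δu = 0.5.
Sum = 0.5·[(-39) + (-50.25) + (-63) + (-77.25)] = -114.75.

-114.75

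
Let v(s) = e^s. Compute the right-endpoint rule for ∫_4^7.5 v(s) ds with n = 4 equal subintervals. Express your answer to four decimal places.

2631.0475

Δs = (7.5 − 4)/4 = 0.875.
Right endpoints: 4.875, 5.75, 6.625, 7.5.
v(4.875) ≈ 130.9742, v(5.75) ≈ 314.1907, v(6.625) ≈ 753.7042, v(7.5) ≈ 1808.0424.
Sum = Δs · [v(4.875) + v(5.75) + v(6.625) + v(7.5)].
Sum ≈ 2631.0475.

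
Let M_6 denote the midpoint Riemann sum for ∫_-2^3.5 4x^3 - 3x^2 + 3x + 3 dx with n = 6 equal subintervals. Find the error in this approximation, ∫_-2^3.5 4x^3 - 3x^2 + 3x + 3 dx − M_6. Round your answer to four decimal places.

Exact integral: ∫_-2^3.5 f(x) dx = 112.0625.
M_6 ≈ 109.751736.
Error ≈ 112.0625 − 109.751736 ≈ 2.3108.

2.3108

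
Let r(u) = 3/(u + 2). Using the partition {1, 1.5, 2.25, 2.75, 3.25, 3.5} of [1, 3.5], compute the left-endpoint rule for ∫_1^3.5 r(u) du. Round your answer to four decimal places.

Subinterval widths: 0.5, 0.75, 0.5, 0.5, 0.25.
Left endpoints: 1, 1.5, 2.25, 2.75, 3.25.
r(1) = 1, r(1.5) = 6/7, r(2.25) = 12/17, r(2.75) = 12/19, r(3.25) = 4/7.
Sum = Σ Δu_i · r(u_i).
Sum ≈ 1.9544.

1.9544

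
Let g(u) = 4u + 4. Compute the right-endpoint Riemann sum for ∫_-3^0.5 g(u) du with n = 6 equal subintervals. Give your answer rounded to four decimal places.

0.5833

Δu = (0.5 − (-3))/6 = 7/12.
Right endpoints: -29/12, -11/6, -1.25, -2/3, -1/12, 0.5.
g(-29/12) = -17/3, g(-11/6) = -10/3, g(-1.25) = -1, g(-2/3) = 4/3, g(-1/12) = 11/3, g(0.5) = 6.
Sum = Δu · [g(-29/12) + g(-11/6) + g(-1.25) + ...].
Sum ≈ 0.5833.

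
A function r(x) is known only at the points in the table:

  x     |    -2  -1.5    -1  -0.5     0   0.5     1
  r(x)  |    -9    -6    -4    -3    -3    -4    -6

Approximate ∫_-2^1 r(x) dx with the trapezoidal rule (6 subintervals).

-13.75

Δx = 0.5.
T_6 = (0.5/2)·[(-9) + 2·(-6) + 2·(-4) + 2·(-3) + 2·(-3) + 2·(-4) + (-6)] = -13.75.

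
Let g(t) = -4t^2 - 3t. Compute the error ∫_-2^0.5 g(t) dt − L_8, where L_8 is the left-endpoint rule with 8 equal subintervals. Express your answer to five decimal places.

Exact integral: ∫_-2^0.5 g(t) dt ≈ -5.2083333.
L_8 = -6.54296875.
Error ≈ -5.2083333 − (-6.54296875) ≈ 1.33464.

1.33464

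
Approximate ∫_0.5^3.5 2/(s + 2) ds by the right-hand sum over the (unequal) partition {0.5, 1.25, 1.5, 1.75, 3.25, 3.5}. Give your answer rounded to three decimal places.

Subinterval widths: 0.75, 0.25, 0.25, 1.5, 0.25.
Right endpoints: 1.25, 1.5, 1.75, 3.25, 3.5.
f(1.25) = 8/13, f(1.5) = 4/7, f(1.75) = 8/15, f(3.25) = 8/21, f(3.5) = 4/11.
Sum = Σ Δs_i · f(s_i).
Sum ≈ 1.400.

1.400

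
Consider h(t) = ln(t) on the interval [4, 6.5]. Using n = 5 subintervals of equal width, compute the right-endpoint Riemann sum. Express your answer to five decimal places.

Δt = (6.5 − 4)/5 = 0.5.
Right endpoints: 4.5, 5, 5.5, 6, 6.5.
h(4.5) ≈ 1.50408, h(5) ≈ 1.60944, h(5.5) ≈ 1.70475, h(6) ≈ 1.79176, h(6.5) ≈ 1.87180.
Sum = Δt · [h(4.5) + h(5) + h(5.5) + h(6) + h(6.5)].
Sum ≈ 4.24091.

4.24091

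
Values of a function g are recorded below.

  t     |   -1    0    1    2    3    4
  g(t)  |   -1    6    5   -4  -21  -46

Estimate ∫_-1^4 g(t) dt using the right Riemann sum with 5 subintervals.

-60

Δt = 1.
Sum = 1·[6 + 5 + (-4) + (-21) + (-46)] = -60.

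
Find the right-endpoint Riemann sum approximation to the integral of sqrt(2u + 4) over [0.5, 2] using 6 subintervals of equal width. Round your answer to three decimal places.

3.889

Δu = (2 − 0.5)/6 = 0.25.
Right endpoints: 0.75, 1, 1.25, 1.5, 1.75, 2.
f(0.75) ≈ 2.345, f(1) ≈ 2.449, f(1.25) ≈ 2.550, f(1.5) ≈ 2.646, f(1.75) ≈ 2.739, f(2) ≈ 2.828.
Sum = Δu · [f(0.75) + f(1) + f(1.25) + ...].
Sum ≈ 3.889.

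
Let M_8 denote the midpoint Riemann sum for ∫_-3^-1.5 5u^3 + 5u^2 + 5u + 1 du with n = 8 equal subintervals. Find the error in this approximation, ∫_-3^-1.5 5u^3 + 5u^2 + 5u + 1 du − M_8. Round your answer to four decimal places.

-0.1263

Exact integral: ∫_-3^-1.5 f(u) du = -70.921875.
M_8 ≈ -70.795532.
Error ≈ -70.921875 − (-70.795532) ≈ -0.1263.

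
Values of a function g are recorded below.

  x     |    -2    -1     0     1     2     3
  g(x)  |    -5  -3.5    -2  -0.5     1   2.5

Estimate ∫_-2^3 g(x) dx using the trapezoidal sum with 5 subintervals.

-6.25

Δx = 1.
T_5 = (1/2)·[(-5) + 2·(-3.5) + 2·(-2) + 2·(-0.5) + 2·1 + 2.5] = -6.25.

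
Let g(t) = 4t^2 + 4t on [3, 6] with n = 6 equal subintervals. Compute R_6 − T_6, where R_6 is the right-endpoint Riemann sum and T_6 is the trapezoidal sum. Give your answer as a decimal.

30

R_6 = 336.5.
T_6 = 306.5.
R_6 − T_6 = 30.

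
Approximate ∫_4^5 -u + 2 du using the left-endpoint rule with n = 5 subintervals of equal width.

Δu = (5 − 4)/5 = 0.2.
Left endpoints: 4, 4.2, 4.4, 4.6, 4.8.
f(4) = -2, f(4.2) = -2.2, f(4.4) = -2.4, f(4.6) = -2.6, f(4.8) = -2.8.
Sum = Δu · [f(4) + f(4.2) + f(4.4) + f(4.6) + f(4.8)].
Sum = -2.4.

-2.4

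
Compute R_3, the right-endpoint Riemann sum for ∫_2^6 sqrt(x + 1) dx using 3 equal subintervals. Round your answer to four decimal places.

Δx = (6 − 2)/3 = 4/3.
Right endpoints: 10/3, 14/3, 6.
f(10/3) ≈ 2.0817, f(14/3) ≈ 2.3805, f(6) ≈ 2.6458.
Sum = Δx · [f(10/3) + f(14/3) + f(6)].
Sum ≈ 9.4772.

9.4772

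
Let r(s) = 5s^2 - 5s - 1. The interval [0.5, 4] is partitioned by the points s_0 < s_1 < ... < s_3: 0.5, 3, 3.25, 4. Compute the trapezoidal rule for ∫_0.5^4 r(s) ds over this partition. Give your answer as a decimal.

Subinterval widths: 2.5, 0.25, 0.75.
r(0.5) = -2.25, r(3) = 29, r(3.25) = 35.5625, r(4) = 59.
On each subinterval the trapezoid contributes (Δs_i/2)·[r(s_{i-1}) + r(s_i)].
Sum = 76.96875.

76.96875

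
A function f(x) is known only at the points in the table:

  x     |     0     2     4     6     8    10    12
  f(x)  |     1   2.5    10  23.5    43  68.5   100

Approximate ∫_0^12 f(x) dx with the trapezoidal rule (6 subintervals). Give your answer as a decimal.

396

Δx = 2.
T_6 = (2/2)·[1 + 2·2.5 + 2·10 + 2·23.5 + 2·43 + 2·68.5 + 100] = 396.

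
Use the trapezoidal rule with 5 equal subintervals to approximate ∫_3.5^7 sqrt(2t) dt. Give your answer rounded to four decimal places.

11.2831

Δt = (7 − 3.5)/5 = 0.7.
f(3.5) ≈ 2.6458, f(4.2) ≈ 2.8983, f(4.9) ≈ 3.1305, f(5.6) ≈ 3.3466, f(6.3) ≈ 3.5496, f(7) ≈ 3.7417.
T_5 = (Δt/2)·[f(t_0) + 2f(t_1) + ... + 2f(t_{4}) + f(t_5)].
Sum ≈ 11.2831.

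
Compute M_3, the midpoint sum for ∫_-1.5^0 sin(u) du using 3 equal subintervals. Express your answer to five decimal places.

-0.93901

Δu = (0 − (-1.5))/3 = 0.5.
Midpoints: -1.25, -0.75, -0.25.
f(-1.25) ≈ -0.94898, f(-0.75) ≈ -0.68164, f(-0.25) ≈ -0.24740.
Sum = Δu · [f(-1.25) + f(-0.75) + f(-0.25)].
Sum ≈ -0.93901.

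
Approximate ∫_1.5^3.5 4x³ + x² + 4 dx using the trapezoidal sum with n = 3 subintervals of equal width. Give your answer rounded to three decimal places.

170.759

Δx = (3.5 − 1.5)/3 = 2/3.
f(1.5) = 19.75, f(13/6) = 5333/108, f(17/6) = 11125/108, f(3.5) = 187.75.
T_3 = (Δx/2)·[f(x_0) + 2f(x_1) + 2f(x_2) + f(x_3)].
Sum ≈ 170.759.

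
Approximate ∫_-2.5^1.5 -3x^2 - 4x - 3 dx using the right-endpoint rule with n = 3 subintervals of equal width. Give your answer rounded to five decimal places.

Δx = (1.5 − (-2.5))/3 = 4/3.
Right endpoints: -7/6, 1/6, 1.5.
f(-7/6) = -29/12, f(1/6) = -3.75, f(1.5) = -15.75.
Sum = Δx · [f(-7/6) + f(1/6) + f(1.5)].
Sum ≈ -29.22222.

-29.22222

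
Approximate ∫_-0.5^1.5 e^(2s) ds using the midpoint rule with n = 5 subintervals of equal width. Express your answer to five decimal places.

Δs = (1.5 − (-0.5))/5 = 0.4.
Midpoints: -0.3, 0.1, 0.5, 0.9, 1.3.
f(-0.3) ≈ 0.54881, f(0.1) ≈ 1.22140, f(0.5) ≈ 2.71828, f(0.9) ≈ 6.04965, f(1.3) ≈ 13.46374.
Sum = Δs · [f(-0.3) + f(0.1) + f(0.5) + f(0.9) + f(1.3)].
Sum ≈ 9.60075.

9.60075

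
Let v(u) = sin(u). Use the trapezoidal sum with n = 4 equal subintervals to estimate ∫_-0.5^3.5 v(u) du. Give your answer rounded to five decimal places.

1.66029

Δu = (3.5 − (-0.5))/4 = 1.
v(-0.5) ≈ -0.47943, v(0.5) ≈ 0.47943, v(1.5) ≈ 0.99749, v(2.5) ≈ 0.59847, v(3.5) ≈ -0.35078.
T_4 = (Δu/2)·[v(u_0) + 2v(u_1) + 2v(u_2) + 2v(u_3) + v(u_4)].
Sum ≈ 1.66029.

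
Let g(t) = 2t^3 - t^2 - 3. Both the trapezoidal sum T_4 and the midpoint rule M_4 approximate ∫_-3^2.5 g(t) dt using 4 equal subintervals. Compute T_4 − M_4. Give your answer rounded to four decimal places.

T_4 ≈ -56.009766.
M_4 ≈ -49.510742.
T_4 − M_4 ≈ -6.4990.

-6.4990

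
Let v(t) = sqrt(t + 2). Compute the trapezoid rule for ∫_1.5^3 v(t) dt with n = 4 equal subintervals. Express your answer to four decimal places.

Δt = (3 − 1.5)/4 = 0.375.
v(1.5) ≈ 1.8708, v(1.875) ≈ 1.9685, v(2.25) ≈ 2.0616, v(2.625) ≈ 2.1506, v(3) ≈ 2.2361.
T_4 = (Δt/2)·[v(t_0) + 2v(t_1) + 2v(t_2) + 2v(t_3) + v(t_4)].
Sum ≈ 3.0878.

3.0878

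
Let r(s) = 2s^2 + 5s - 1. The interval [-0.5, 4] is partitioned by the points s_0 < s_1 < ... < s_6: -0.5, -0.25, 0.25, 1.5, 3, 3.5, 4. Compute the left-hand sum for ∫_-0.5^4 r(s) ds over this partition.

51.65625

Subinterval widths: 0.25, 0.5, 1.25, 1.5, 0.5, 0.5.
Left endpoints: -0.5, -0.25, 0.25, 1.5, 3, 3.5.
r(-0.5) = -3, r(-0.25) = -2.125, r(0.25) = 0.375, r(1.5) = 11, r(3) = 32, r(3.5) = 41.
Sum = Σ Δs_i · r(s_i).
Sum = 51.65625.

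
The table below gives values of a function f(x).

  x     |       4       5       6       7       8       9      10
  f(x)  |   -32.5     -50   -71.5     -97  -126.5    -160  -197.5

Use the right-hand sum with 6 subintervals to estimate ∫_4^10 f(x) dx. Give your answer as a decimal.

-702.5

Δx = 1.
Sum = 1·[(-50) + (-71.5) + (-97) + (-126.5) + (-160) + (-197.5)] = -702.5.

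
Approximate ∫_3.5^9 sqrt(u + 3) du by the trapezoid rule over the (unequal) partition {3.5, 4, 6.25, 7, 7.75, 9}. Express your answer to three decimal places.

16.653

Subinterval widths: 0.5, 2.25, 0.75, 0.75, 1.25.
f(3.5) ≈ 2.550, f(4) ≈ 2.646, f(6.25) ≈ 3.041, f(7) ≈ 3.162, f(7.75) ≈ 3.279, f(9) ≈ 3.464.
On each subinterval the trapezoid contributes (Δu_i/2)·[f(u_{i-1}) + f(u_i)].
Sum ≈ 16.653.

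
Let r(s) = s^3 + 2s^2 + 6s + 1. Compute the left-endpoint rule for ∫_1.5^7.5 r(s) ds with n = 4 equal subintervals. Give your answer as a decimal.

Δs = (7.5 − 1.5)/4 = 1.5.
Left endpoints: 1.5, 3, 4.5, 6.
r(1.5) = 17.875, r(3) = 64, r(4.5) = 159.625, r(6) = 325.
Sum = Δs · [r(1.5) + r(3) + r(4.5) + r(6)].
Sum = 849.75.

849.75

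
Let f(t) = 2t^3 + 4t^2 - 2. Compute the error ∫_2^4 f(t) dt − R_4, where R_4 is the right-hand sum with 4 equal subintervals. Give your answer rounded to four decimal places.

Exact integral: ∫_2^4 f(t) dt ≈ 190.666667.
R_4 = 232.5.
Error ≈ 190.666667 − 232.5 ≈ -41.8333.

-41.8333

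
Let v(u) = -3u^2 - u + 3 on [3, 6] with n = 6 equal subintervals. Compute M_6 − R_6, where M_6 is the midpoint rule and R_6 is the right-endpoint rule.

21.5625

M_6 = -193.3125.
R_6 = -214.875.
M_6 − R_6 = 21.5625.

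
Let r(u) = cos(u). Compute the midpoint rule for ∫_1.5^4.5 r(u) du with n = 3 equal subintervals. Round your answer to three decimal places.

Δu = (4.5 − 1.5)/3 = 1.
Midpoints: 2, 3, 4.
r(2) ≈ -0.416, r(3) ≈ -0.990, r(4) ≈ -0.654.
Sum = Δu · [r(2) + r(3) + r(4)].
Sum ≈ -2.060.

-2.060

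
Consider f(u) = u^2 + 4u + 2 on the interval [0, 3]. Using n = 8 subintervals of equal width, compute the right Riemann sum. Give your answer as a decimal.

Δu = (3 − 0)/8 = 0.375.
Right endpoints: 0.375, 0.75, 1.125, 1.5, 1.875, 2.25, 2.625, 3.
f(0.375) = 3.640625, f(0.75) = 5.5625, f(1.125) = 7.765625, f(1.5) = 10.25, f(1.875) = 13.015625, f(2.25) = 16.0625, f(2.625) = 19.390625, f(3) = 23.
Sum = Δu · [f(0.375) + f(0.75) + f(1.125) + ...].
Sum = 37.0078125.

37.0078125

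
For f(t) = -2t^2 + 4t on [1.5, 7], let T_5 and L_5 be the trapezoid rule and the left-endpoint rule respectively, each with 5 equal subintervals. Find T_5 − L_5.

-39.325

T_5 = -135.135.
L_5 = -95.81.
T_5 − L_5 = -39.325.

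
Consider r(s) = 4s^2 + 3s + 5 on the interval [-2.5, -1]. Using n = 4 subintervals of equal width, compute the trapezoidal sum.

Δs = (-1 − (-2.5))/4 = 0.375.
r(-2.5) = 22.5, r(-2.125) = 16.6875, r(-1.75) = 12, r(-1.375) = 8.4375, r(-1) = 6.
T_4 = (Δs/2)·[r(s_0) + 2r(s_1) + 2r(s_2) + 2r(s_3) + r(s_4)].
Sum = 19.265625.

19.265625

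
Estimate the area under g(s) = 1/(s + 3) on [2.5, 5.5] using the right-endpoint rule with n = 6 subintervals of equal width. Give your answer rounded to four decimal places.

Δs = (5.5 − 2.5)/6 = 0.5.
Right endpoints: 3, 3.5, 4, 4.5, 5, 5.5.
g(3) = 1/6, g(3.5) = 2/13, g(4) = 1/7, g(4.5) = 2/15, g(5) = 0.125, g(5.5) = 2/17.
Sum = Δs · [g(3) + g(3.5) + g(4) + ...].
Sum ≈ 0.4197.

0.4197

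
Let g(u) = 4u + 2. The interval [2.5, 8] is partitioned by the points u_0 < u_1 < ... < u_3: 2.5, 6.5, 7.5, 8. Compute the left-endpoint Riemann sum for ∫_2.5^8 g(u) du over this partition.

Subinterval widths: 4, 1, 0.5.
Left endpoints: 2.5, 6.5, 7.5.
g(2.5) = 12, g(6.5) = 28, g(7.5) = 32.
Sum = Σ Δu_i · g(u_i).
Sum = 92.

92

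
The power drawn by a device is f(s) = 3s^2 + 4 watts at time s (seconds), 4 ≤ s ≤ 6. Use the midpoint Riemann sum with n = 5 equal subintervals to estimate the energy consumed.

159.92

Δs = (6 − 4)/5 = 0.4.
Midpoints: 4.2, 4.6, 5, 5.4, 5.8.
f(4.2) = 56.92, f(4.6) = 67.48, f(5) = 79, f(5.4) = 91.48, f(5.8) = 104.92.
Sum = Δs · [f(4.2) + f(4.6) + f(5) + f(5.4) + f(5.8)].
Sum = 159.92.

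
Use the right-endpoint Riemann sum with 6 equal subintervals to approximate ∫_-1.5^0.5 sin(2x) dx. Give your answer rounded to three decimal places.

-0.573

Δx = (0.5 − (-1.5))/6 = 1/3.
Right endpoints: -7/6, -5/6, -0.5, -1/6, 1/6, 0.5.
f(-7/6) ≈ -0.723, f(-5/6) ≈ -0.995, f(-0.5) ≈ -0.841, f(-1/6) ≈ -0.327, f(1/6) ≈ 0.327, f(0.5) ≈ 0.841.
Sum = Δx · [f(-7/6) + f(-5/6) + f(-0.5) + ...].
Sum ≈ -0.573.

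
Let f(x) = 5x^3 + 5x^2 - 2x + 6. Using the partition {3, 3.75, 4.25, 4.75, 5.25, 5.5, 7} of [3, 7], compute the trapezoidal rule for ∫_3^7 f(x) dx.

Subinterval widths: 0.75, 0.5, 0.5, 0.5, 0.25, 1.5.
f(3) = 180, f(3.75) = 332.484375, f(4.25) = 471.640625, f(4.75) = 645.171875, f(5.25) = 856.828125, f(5.5) = 978.125, f(7) = 1952.
On each subinterval the trapezoid contributes (Δx_i/2)·[f(x_{i-1}) + f(x_i)].
Sum = 3474.87890625.

3474.87890625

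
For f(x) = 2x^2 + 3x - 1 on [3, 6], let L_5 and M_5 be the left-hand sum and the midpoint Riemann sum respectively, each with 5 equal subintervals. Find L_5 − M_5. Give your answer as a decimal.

L_5 = 144.96.
M_5 = 163.32.
L_5 − M_5 = -18.36.

-18.36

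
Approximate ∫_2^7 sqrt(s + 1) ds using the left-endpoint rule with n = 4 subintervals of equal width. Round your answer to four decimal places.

10.9211

Δs = (7 − 2)/4 = 1.25.
Left endpoints: 2, 3.25, 4.5, 5.75.
f(2) ≈ 1.7321, f(3.25) ≈ 2.0616, f(4.5) ≈ 2.3452, f(5.75) ≈ 2.5981.
Sum = Δs · [f(2) + f(3.25) + f(4.5) + f(5.75)].
Sum ≈ 10.9211.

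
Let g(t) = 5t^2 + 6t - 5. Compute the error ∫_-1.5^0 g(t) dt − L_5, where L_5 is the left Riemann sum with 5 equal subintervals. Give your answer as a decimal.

Exact integral: ∫_-1.5^0 g(t) dt = -8.625.
L_5 = -8.175.
Error = -8.625 − (-8.175) = -0.45.

-0.45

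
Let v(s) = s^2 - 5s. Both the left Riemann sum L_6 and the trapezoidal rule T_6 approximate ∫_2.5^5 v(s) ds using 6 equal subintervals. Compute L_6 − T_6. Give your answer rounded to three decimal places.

L_6 ≈ -11.64641.
T_6 ≈ -10.34433.
L_6 − T_6 ≈ -1.302.

-1.302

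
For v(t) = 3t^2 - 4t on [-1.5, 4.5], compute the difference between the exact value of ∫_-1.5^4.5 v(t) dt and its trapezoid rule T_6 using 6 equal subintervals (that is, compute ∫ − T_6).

-3

Exact integral: ∫_-1.5^4.5 v(t) dt = 58.5.
T_6 = 61.5.
Error = 58.5 − 61.5 = -3.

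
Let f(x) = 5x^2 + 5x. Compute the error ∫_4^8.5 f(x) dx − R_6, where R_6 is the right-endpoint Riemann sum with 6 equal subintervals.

Exact integral: ∫_4^8.5 f(x) dx = 1057.5.
R_6 = 1173.515625.
Error = 1057.5 − 1173.515625 = -116.015625.

-116.015625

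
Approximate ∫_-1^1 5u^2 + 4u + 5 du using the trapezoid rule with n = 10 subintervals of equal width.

13.4

Δu = (1 − (-1))/10 = 0.2.
f(-1) = 6, f(-0.8) = 5, f(-0.6) = 4.4, f(-0.4) = 4.2, f(-0.2) = 4.4, f(0) = 5, f(0.2) = 6, f(0.4) = 7.4, f(0.6) = 9.2, f(0.8) = 11.4, f(1) = 14.
T_10 = (Δu/2)·[f(u_0) + 2f(u_1) + ... + 2f(u_{9}) + f(u_10)].
Sum = 13.4.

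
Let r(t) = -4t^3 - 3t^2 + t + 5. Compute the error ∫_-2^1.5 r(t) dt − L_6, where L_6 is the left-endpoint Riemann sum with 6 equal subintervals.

Exact integral: ∫_-2^1.5 r(t) dt = 16.1875.
L_6 = 26.90625.
Error = 16.1875 − 26.90625 = -10.71875.

-10.71875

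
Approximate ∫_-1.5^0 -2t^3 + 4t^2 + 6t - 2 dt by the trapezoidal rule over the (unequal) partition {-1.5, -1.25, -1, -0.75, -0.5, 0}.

-2.5

Subinterval widths: 0.25, 0.25, 0.25, 0.25, 0.5.
f(-1.5) = 4.75, f(-1.25) = 0.65625, f(-1) = -2, f(-0.75) = -3.40625, f(-0.5) = -3.75, f(0) = -2.
On each subinterval the trapezoid contributes (Δt_i/2)·[f(t_{i-1}) + f(t_i)].
Sum = -2.5.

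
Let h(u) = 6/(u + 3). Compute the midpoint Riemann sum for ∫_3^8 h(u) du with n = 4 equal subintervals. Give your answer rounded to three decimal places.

Δu = (8 − 3)/4 = 1.25.
Midpoints: 3.625, 4.875, 6.125, 7.375.
h(3.625) = 48/53, h(4.875) = 16/21, h(6.125) = 48/73, h(7.375) = 48/83.
Sum = Δu · [h(3.625) + h(4.875) + h(6.125) + h(7.375)].
Sum ≈ 3.629.

3.629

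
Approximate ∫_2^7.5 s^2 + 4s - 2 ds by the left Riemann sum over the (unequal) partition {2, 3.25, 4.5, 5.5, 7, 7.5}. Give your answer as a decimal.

Subinterval widths: 1.25, 1.25, 1, 1.5, 0.5.
Left endpoints: 2, 3.25, 4.5, 5.5, 7.
f(2) = 10, f(3.25) = 21.5625, f(4.5) = 36.25, f(5.5) = 50.25, f(7) = 75.
Sum = Σ Δs_i · f(s_i).
Sum = 188.578125.

188.578125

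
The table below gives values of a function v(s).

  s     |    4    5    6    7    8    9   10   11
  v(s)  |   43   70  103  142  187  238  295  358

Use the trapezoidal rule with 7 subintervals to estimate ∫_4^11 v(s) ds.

Δs = 1.
T_7 = (1/2)·[43 + 2·70 + 2·103 + 2·142 + 2·187 + 2·238 + 2·295 + 358] = 1235.5.

1235.5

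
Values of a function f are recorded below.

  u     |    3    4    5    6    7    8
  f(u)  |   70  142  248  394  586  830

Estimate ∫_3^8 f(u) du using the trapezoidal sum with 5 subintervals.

1820

Δu = 1.
T_5 = (1/2)·[70 + 2·142 + 2·248 + 2·394 + 2·586 + 830] = 1820.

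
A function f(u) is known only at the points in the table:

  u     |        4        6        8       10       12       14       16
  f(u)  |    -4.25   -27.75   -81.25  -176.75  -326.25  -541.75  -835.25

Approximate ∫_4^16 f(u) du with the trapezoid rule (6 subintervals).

-3147

Δu = 2.
T_6 = (2/2)·[(-4.25) + 2·(-27.75) + 2·(-81.25) + 2·(-176.75) + 2·(-326.25) + 2·(-541.75) + (-835.25)] = -3147.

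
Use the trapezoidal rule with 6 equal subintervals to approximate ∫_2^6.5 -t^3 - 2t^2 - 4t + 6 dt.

-675.73828125

Δt = (6.5 − 2)/6 = 0.75.
f(2) = -18, f(2.75) = -40.921875, f(3.5) = -75.375, f(4.25) = -123.890625, f(5) = -189, f(5.75) = -273.234375, f(6.5) = -379.125.
T_6 = (Δt/2)·[f(t_0) + 2f(t_1) + ... + 2f(t_{5}) + f(t_6)].
Sum = -675.73828125.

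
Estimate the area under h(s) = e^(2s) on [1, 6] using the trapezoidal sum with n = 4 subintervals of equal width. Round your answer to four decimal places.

Δs = (6 − 1)/4 = 1.25.
h(1) ≈ 7.3891, h(2.25) ≈ 90.0171, h(3.5) ≈ 1096.6332, h(4.75) ≈ 13359.7268, h(6) ≈ 162754.7914.
T_4 = (Δs/2)·[h(s_0) + 2h(s_1) + 2h(s_2) + 2h(s_3) + h(s_4)].
Sum ≈ 119909.3342.

119909.3342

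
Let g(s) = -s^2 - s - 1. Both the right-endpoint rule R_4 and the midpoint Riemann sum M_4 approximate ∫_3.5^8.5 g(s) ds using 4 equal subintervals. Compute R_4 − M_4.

-42.578125

R_4 = -267.34375.
M_4 = -224.765625.
R_4 − M_4 = -42.578125.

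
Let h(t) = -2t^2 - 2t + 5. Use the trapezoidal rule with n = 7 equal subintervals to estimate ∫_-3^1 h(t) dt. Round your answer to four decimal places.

8.8980

Δt = (1 − (-3))/7 = 4/7.
h(-3) = -7, h(-17/7) = -95/49, h(-13/7) = 89/49, h(-9/7) = 209/49, h(-5/7) = 265/49, h(-1/7) = 257/49, h(3/7) = 185/49, h(1) = 1.
T_7 = (Δt/2)·[h(t_0) + 2h(t_1) + ... + 2h(t_{6}) + h(t_7)].
Sum ≈ 8.8980.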